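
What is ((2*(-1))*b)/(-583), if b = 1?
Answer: 2/583 ≈ 0.0034305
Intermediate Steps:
((2*(-1))*b)/(-583) = ((2*(-1))*1)/(-583) = -2*1*(-1/583) = -2*(-1/583) = 2/583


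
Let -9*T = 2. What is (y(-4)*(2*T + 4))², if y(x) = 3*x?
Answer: 16384/9 ≈ 1820.4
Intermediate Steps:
T = -2/9 (T = -⅑*2 = -2/9 ≈ -0.22222)
(y(-4)*(2*T + 4))² = ((3*(-4))*(2*(-2/9) + 4))² = (-12*(-4/9 + 4))² = (-12*32/9)² = (-128/3)² = 16384/9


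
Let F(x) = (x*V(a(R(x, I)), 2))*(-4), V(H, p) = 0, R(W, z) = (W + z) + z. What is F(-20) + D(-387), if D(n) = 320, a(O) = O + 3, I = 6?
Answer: 320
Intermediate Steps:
R(W, z) = W + 2*z
a(O) = 3 + O
F(x) = 0 (F(x) = (x*0)*(-4) = 0*(-4) = 0)
F(-20) + D(-387) = 0 + 320 = 320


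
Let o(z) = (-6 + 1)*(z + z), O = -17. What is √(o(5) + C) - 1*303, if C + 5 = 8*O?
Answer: -303 + I*√191 ≈ -303.0 + 13.82*I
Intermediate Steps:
C = -141 (C = -5 + 8*(-17) = -5 - 136 = -141)
o(z) = -10*z
√(o(5) + C) - 1*303 = √(-10*5 - 141) - 1*303 = √(-50 - 141) - 303 = √(-191) - 303 = I*√191 - 303 = -303 + I*√191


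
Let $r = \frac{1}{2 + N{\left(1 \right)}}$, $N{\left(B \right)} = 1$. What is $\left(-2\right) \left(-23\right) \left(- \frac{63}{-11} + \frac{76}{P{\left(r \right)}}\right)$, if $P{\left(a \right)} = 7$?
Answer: $\frac{58742}{77} \approx 762.88$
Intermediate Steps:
$r = \frac{1}{3}$ ($r = \frac{1}{2 + 1} = \frac{1}{3} \approx 0.33333$)
$\left(-2\right) \left(-23\right) \left(- \frac{63}{-11} + \frac{76}{P{\left(r \right)}}\right) = \left(-2\right) \left(-23\right) \left(- \frac{63}{-11} + \frac{76}{7}\right) = 46 \left(\left(-63\right) \left(- \frac{1}{11}\right) + 76 \cdot \frac{1}{7}\right) = 46 \left(\frac{63}{11} + \frac{76}{7}\right) = 46 \cdot \frac{1277}{77} = \frac{58742}{77}$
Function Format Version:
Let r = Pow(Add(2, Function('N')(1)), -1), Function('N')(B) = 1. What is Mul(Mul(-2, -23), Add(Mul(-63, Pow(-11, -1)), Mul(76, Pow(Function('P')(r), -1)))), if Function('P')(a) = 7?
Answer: Rational(58742, 77) ≈ 762.88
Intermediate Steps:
r = Rational(1, 3) (r = Pow(Add(2, 1), -1) = Pow(3, -1) = Rational(1, 3) ≈ 0.33333)
Mul(Mul(-2, -23), Add(Mul(-63, Pow(-11, -1)), Mul(76, Pow(Function('P')(r), -1)))) = Mul(Mul(-2, -23), Add(Mul(-63, Pow(-11, -1)), Mul(76, Pow(7, -1)))) = Mul(46, Add(Mul(-63, Rational(-1, 11)), Mul(76, Rational(1, 7)))) = Mul(46, Add(Rational(63, 11), Rational(76, 7))) = Mul(46, Rational(1277, 77)) = Rational(58742, 77)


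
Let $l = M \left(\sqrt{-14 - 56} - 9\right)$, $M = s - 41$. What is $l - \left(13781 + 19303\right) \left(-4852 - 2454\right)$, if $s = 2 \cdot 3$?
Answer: $241712019 - 35 i \sqrt{70} \approx 2.4171 \cdot 10^{8} - 292.83 i$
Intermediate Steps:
$s = 6$
$M = -35$ ($M = 6 - 41 = -35$)
$l = 315 - 35 i \sqrt{70}$ ($l = - 35 \left(\sqrt{-14 - 56} - 9\right) = - 35 \left(\sqrt{-70} - 9\right) = - 35 \left(i \sqrt{70} - 9\right) = - 35 \left(-9 + i \sqrt{70}\right) = 315 - 35 i \sqrt{70} \approx 315.0 - 292.83 i$)
$l - \left(13781 + 19303\right) \left(-4852 - 2454\right) = \left(315 - 35 i \sqrt{70}\right) - \left(13781 + 19303\right) \left(-4852 - 2454\right) = \left(315 - 35 i \sqrt{70}\right) - 33084 \left(-7306\right) = \left(315 - 35 i \sqrt{70}\right) - -241711704 = \left(315 - 35 i \sqrt{70}\right) + 241711704 = 241712019 - 35 i \sqrt{70}$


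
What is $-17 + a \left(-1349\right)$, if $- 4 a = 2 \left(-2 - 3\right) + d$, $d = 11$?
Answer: $\frac{1281}{4} \approx 320.25$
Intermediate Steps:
$a = - \frac{1}{4}$ ($a = - \frac{2 \left(-2 - 3\right) + 11}{4} = - \frac{2 \left(-5\right) + 11}{4} = - \frac{-10 + 11}{4} = \left(- \frac{1}{4}\right) 1 = - \frac{1}{4} \approx -0.25$)
$-17 + a \left(-1349\right) = -17 - - \frac{1349}{4} = -17 + \frac{1349}{4} = \frac{1281}{4}$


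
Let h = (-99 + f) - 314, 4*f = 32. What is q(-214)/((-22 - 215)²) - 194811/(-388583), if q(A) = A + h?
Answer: 10701806182/21826318527 ≈ 0.49032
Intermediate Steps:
f = 8 (f = (¼)*32 = 8)
h = -405 (h = (-99 + 8) - 314 = -91 - 314 = -405)
q(A) = -405 + A (q(A) = A - 405 = -405 + A)
q(-214)/((-22 - 215)²) - 194811/(-388583) = (-405 - 214)/((-22 - 215)²) - 194811/(-388583) = -619/((-237)²) - 194811*(-1/388583) = -619/56169 + 194811/388583 = 10701806182/21826318527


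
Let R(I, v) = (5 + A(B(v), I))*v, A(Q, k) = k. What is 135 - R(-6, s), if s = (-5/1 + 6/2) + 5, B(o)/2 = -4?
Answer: 138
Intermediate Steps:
B(o) = -8 (B(o) = 2*(-4) = -8)
s = 3 (s = (-5*1 + 6*(½)) + 5 = (-5 + 3) + 5 = -2 + 5 = 3)
R(I, v) = v*(5 + I) (R(I, v) = (5 + I)*v = v*(5 + I))
135 - R(-6, s) = 135 - 3*(5 - 6) = 135 - 3*(-1) = 135 - 1*(-3) = 135 + 3 = 138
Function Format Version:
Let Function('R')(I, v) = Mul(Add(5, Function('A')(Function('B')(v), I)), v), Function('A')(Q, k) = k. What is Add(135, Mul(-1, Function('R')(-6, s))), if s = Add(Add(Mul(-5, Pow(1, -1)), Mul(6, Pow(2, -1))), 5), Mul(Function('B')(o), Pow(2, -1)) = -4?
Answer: 138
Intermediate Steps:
Function('B')(o) = -8 (Function('B')(o) = Mul(2, -4) = -8)
s = 3 (s = Add(Add(Mul(-5, 1), Mul(6, Rational(1, 2))), 5) = Add(Add(-5, 3), 5) = Add(-2, 5) = 3)
Function('R')(I, v) = Mul(v, Add(5, I)) (Function('R')(I, v) = Mul(Add(5, I), v) = Mul(v, Add(5, I)))
Add(135, Mul(-1, Function('R')(-6, s))) = Add(135, Mul(-1, Mul(3, Add(5, -6)))) = Add(135, Mul(-1, Mul(3, -1))) = Add(135, Mul(-1, -3)) = Add(135, 3) = 138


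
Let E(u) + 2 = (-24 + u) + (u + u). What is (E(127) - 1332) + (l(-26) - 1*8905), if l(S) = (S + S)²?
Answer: -7178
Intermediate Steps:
l(S) = 4*S² (l(S) = (2*S)² = 4*S²)
E(u) = -26 + 3*u (E(u) = -2 + ((-24 + u) + (u + u)) = -2 + ((-24 + u) + 2*u) = -2 + (-24 + 3*u) = -26 + 3*u)
(E(127) - 1332) + (l(-26) - 1*8905) = ((-26 + 3*127) - 1332) + (4*(-26)² - 1*8905) = ((-26 + 381) - 1332) + (4*676 - 8905) = (355 - 1332) + (2704 - 8905) = -977 - 6201 = -7178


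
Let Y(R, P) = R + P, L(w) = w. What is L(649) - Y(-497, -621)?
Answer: 1767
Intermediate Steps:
Y(R, P) = P + R
L(649) - Y(-497, -621) = 649 - (-621 - 497) = 649 - 1*(-1118) = 649 + 1118 = 1767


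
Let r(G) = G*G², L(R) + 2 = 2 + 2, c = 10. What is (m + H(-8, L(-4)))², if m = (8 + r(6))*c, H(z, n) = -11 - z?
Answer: 5004169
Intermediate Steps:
L(R) = 2 (L(R) = -2 + (2 + 2) = -2 + 4 = 2)
r(G) = G³
m = 2240 (m = (8 + 6³)*10 = (8 + 216)*10 = 224*10 = 2240)
(m + H(-8, L(-4)))² = (2240 + (-11 - 1*(-8)))² = (2240 + (-11 + 8))² = (2240 - 3)² = 2237² = 5004169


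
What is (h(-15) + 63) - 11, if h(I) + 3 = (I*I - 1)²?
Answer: 50225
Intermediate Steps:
h(I) = -3 + (-1 + I²)² (h(I) = -3 + (I*I - 1)² = -3 + (I² - 1)² = -3 + (-1 + I²)²)
(h(-15) + 63) - 11 = ((-3 + (-1 + (-15)²)²) + 63) - 11 = ((-3 + (-1 + 225)²) + 63) - 11 = ((-3 + 224²) + 63) - 11 = ((-3 + 50176) + 63) - 11 = (50173 + 63) - 11 = 50236 - 11 = 50225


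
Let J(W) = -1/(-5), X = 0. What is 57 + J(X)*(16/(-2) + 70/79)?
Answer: 21953/395 ≈ 55.577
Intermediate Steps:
J(W) = ⅕ (J(W) = -1*(-⅕) = ⅕)
57 + J(X)*(16/(-2) + 70/79) = 57 + (16/(-2) + 70/79)/5 = 57 + (16*(-½) + 70*(1/79))/5 = 57 + (-8 + 70/79)/5 = 57 + (⅕)*(-562/79) = 57 - 562/395 = 21953/395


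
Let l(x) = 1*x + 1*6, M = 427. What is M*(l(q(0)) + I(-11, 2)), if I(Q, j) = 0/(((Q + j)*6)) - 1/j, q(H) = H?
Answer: 4697/2 ≈ 2348.5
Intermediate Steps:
l(x) = 6 + x (l(x) = x + 6 = 6 + x)
I(Q, j) = -1/j (I(Q, j) = 0/(6*Q + 6*j) - 1/j = 0 - 1/j = -1/j)
M*(l(q(0)) + I(-11, 2)) = 427*((6 + 0) - 1/2) = 427*(6 - 1*1/2) = 427*(6 - 1/2) = 427*(11/2) = 4697/2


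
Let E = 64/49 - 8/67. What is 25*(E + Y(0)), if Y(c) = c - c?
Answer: 97400/3283 ≈ 29.668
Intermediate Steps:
Y(c) = 0
E = 3896/3283 (E = 64*(1/49) - 8*1/67 = 64/49 - 8/67 = 3896/3283 ≈ 1.1867)
25*(E + Y(0)) = 25*(3896/3283 + 0) = 25*(3896/3283) = 97400/3283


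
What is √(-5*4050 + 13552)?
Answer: I*√6698 ≈ 81.841*I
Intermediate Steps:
√(-5*4050 + 13552) = √(-20250 + 13552) = √(-6698) = I*√6698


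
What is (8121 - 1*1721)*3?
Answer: 19200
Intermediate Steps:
(8121 - 1*1721)*3 = (8121 - 1721)*3 = 6400*3 = 19200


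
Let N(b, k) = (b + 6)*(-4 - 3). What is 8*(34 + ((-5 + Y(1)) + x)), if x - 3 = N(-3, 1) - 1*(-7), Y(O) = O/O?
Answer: 152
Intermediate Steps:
N(b, k) = -42 - 7*b (N(b, k) = (6 + b)*(-7) = -42 - 7*b)
Y(O) = 1
x = -11 (x = 3 + ((-42 - 7*(-3)) - 1*(-7)) = 3 + ((-42 + 21) + 7) = 3 + (-21 + 7) = 3 - 14 = -11)
8*(34 + ((-5 + Y(1)) + x)) = 8*(34 + ((-5 + 1) - 11)) = 8*(34 + (-4 - 11)) = 8*(34 - 15) = 8*19 = 152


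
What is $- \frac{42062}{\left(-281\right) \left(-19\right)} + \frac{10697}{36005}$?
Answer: $- \frac{76701633}{10117405} \approx -7.5812$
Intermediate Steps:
$- \frac{42062}{\left(-281\right) \left(-19\right)} + \frac{10697}{36005} = - \frac{42062}{5339} + 10697 \cdot \frac{1}{36005} = \left(-42062\right) \frac{1}{5339} + \frac{563}{1895} = - \frac{42062}{5339} + \frac{563}{1895} = - \frac{76701633}{10117405}$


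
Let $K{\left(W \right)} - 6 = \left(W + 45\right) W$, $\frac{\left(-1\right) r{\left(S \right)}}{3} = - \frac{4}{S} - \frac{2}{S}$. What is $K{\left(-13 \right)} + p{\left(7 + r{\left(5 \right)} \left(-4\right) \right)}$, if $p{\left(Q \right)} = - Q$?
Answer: $- \frac{2013}{5} \approx -402.6$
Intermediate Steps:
$r{\left(S \right)} = \frac{18}{S}$ ($r{\left(S \right)} = - 3 \left(- \frac{4}{S} - \frac{2}{S}\right) = - 3 \left(- \frac{6}{S}\right) = \frac{18}{S}$)
$K{\left(W \right)} = 6 + W \left(45 + W\right)$ ($K{\left(W \right)} = 6 + \left(W + 45\right) W = 6 + \left(45 + W\right) W = 6 + W \left(45 + W\right)$)
$K{\left(-13 \right)} + p{\left(7 + r{\left(5 \right)} \left(-4\right) \right)} = \left(6 + \left(-13\right)^{2} + 45 \left(-13\right)\right) - \left(7 + \frac{18}{5} \left(-4\right)\right) = \left(6 + 169 - 585\right) - \left(7 + 18 \cdot \frac{1}{5} \left(-4\right)\right) = -410 - \left(7 + \frac{18}{5} \left(-4\right)\right) = -410 - \left(7 - \frac{72}{5}\right) = -410 - - \frac{37}{5} = -410 + \frac{37}{5} = - \frac{2013}{5}$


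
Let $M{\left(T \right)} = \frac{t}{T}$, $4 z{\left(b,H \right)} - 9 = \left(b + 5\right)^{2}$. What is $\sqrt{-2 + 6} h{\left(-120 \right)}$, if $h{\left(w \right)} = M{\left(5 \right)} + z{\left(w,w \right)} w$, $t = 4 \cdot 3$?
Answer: $- \frac{3970176}{5} \approx -7.9404 \cdot 10^{5}$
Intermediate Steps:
$t = 12$
$z{\left(b,H \right)} = \frac{9}{4} + \frac{\left(5 + b\right)^{2}}{4}$ ($z{\left(b,H \right)} = \frac{9}{4} + \frac{\left(b + 5\right)^{2}}{4} = \frac{9}{4} + \frac{\left(5 + b\right)^{2}}{4}$)
$M{\left(T \right)} = \frac{12}{T}$
$h{\left(w \right)} = \frac{12}{5} + w \left(\frac{9}{4} + \frac{\left(5 + w\right)^{2}}{4}\right)$ ($h{\left(w \right)} = \frac{12}{5} + \left(\frac{9}{4} + \frac{\left(5 + w\right)^{2}}{4}\right) w = 12 \cdot \frac{1}{5} + w \left(\frac{9}{4} + \frac{\left(5 + w\right)^{2}}{4}\right) = \frac{12}{5} + w \left(\frac{9}{4} + \frac{\left(5 + w\right)^{2}}{4}\right)$)
$\sqrt{-2 + 6} h{\left(-120 \right)} = \sqrt{-2 + 6} \left(\frac{12}{5} + \frac{1}{4} \left(-120\right) \left(9 + \left(5 - 120\right)^{2}\right)\right) = \sqrt{4} \left(\frac{12}{5} + \frac{1}{4} \left(-120\right) \left(9 + \left(-115\right)^{2}\right)\right) = 2 \left(\frac{12}{5} + \frac{1}{4} \left(-120\right) \left(9 + 13225\right)\right) = 2 \left(\frac{12}{5} + \frac{1}{4} \left(-120\right) 13234\right) = 2 \left(\frac{12}{5} - 397020\right) = 2 \left(- \frac{1985088}{5}\right) = - \frac{3970176}{5}$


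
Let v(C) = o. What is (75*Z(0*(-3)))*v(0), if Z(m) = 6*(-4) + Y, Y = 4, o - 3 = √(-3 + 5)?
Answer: -4500 - 1500*√2 ≈ -6621.3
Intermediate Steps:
o = 3 + √2 (o = 3 + √(-3 + 5) = 3 + √2 ≈ 4.4142)
v(C) = 3 + √2
Z(m) = -20 (Z(m) = 6*(-4) + 4 = -24 + 4 = -20)
(75*Z(0*(-3)))*v(0) = (75*(-20))*(3 + √2) = -1500*(3 + √2) = -4500 - 1500*√2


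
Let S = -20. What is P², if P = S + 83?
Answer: 3969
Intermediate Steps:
P = 63 (P = -20 + 83 = 63)
P² = 63² = 3969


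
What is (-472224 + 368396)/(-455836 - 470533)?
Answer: 103828/926369 ≈ 0.11208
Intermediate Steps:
(-472224 + 368396)/(-455836 - 470533) = -103828/(-926369) = -103828*(-1/926369) = 103828/926369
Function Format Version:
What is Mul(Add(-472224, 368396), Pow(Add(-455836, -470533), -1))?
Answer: Rational(103828, 926369) ≈ 0.11208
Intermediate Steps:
Mul(Add(-472224, 368396), Pow(Add(-455836, -470533), -1)) = Mul(-103828, Pow(-926369, -1)) = Mul(-103828, Rational(-1, 926369)) = Rational(103828, 926369)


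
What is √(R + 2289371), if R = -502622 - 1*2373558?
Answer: 3*I*√65201 ≈ 766.03*I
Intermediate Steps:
R = -2876180 (R = -502622 - 2373558 = -2876180)
√(R + 2289371) = √(-2876180 + 2289371) = √(-586809) = 3*I*√65201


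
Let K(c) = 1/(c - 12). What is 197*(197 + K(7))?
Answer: 193848/5 ≈ 38770.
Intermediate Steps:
K(c) = 1/(-12 + c)
197*(197 + K(7)) = 197*(197 + 1/(-12 + 7)) = 197*(197 + 1/(-5)) = 197*(197 - ⅕) = 197*(984/5) = 193848/5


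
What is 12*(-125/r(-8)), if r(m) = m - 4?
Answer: 125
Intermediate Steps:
r(m) = -4 + m
12*(-125/r(-8)) = 12*(-125/(-4 - 8)) = 12*(-125/(-12)) = 12*(-125*(-1/12)) = 12*(125/12) = 125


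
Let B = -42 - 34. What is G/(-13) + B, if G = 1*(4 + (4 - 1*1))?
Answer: -995/13 ≈ -76.538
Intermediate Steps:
G = 7 (G = 1*(4 + (4 - 1)) = 1*(4 + 3) = 1*7 = 7)
B = -76
G/(-13) + B = 7/(-13) - 76 = 7*(-1/13) - 76 = -7/13 - 76 = -995/13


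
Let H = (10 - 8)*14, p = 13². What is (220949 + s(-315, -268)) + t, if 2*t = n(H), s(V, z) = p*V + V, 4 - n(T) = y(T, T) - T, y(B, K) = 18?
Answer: 167406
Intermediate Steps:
p = 169
H = 28 (H = 2*14 = 28)
n(T) = -14 + T (n(T) = 4 - (18 - T) = 4 + (-18 + T) = -14 + T)
s(V, z) = 170*V (s(V, z) = 169*V + V = 170*V)
t = 7 (t = (-14 + 28)/2 = (½)*14 = 7)
(220949 + s(-315, -268)) + t = (220949 + 170*(-315)) + 7 = (220949 - 53550) + 7 = 167399 + 7 = 167406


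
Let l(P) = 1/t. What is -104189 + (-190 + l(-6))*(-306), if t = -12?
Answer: -92047/2 ≈ -46024.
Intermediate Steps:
l(P) = -1/12 (l(P) = 1/(-12) = -1/12)
-104189 + (-190 + l(-6))*(-306) = -104189 + (-190 - 1/12)*(-306) = -104189 - 2281/12*(-306) = -104189 + 116331/2 = -92047/2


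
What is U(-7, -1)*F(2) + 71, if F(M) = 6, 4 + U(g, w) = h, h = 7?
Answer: 89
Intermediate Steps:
U(g, w) = 3 (U(g, w) = -4 + 7 = 3)
U(-7, -1)*F(2) + 71 = 3*6 + 71 = 18 + 71 = 89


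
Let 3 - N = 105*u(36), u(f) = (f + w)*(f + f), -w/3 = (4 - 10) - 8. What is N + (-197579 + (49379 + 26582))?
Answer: -711295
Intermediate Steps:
w = 42 (w = -3*((4 - 10) - 8) = -3*(-6 - 8) = -3*(-14) = 42)
u(f) = 2*f*(42 + f) (u(f) = (f + 42)*(f + f) = (42 + f)*(2*f) = 2*f*(42 + f))
N = -589677 (N = 3 - 105*2*36*(42 + 36) = 3 - 105*2*36*78 = 3 - 105*5616 = 3 - 1*589680 = 3 - 589680 = -589677)
N + (-197579 + (49379 + 26582)) = -589677 + (-197579 + (49379 + 26582)) = -589677 + (-197579 + 75961) = -589677 - 121618 = -711295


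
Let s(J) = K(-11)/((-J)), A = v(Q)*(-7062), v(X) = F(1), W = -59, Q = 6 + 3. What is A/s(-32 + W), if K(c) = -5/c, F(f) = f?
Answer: -7069062/5 ≈ -1.4138e+6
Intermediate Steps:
Q = 9
v(X) = 1
A = -7062 (A = 1*(-7062) = -7062)
s(J) = -5/(11*J) (s(J) = (-5/(-11))/((-J)) = (-5*(-1/11))*(-1/J) = 5*(-1/J)/11 = -5/(11*J))
A/s(-32 + W) = -7062/((-5/(11*(-32 - 59)))) = -7062/((-5/11/(-91))) = -7062/((-5/11*(-1/91))) = -7062/5/1001 = -7062*1001/5 = -7069062/5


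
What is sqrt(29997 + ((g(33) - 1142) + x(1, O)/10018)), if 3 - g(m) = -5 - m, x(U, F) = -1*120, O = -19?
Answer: 2*sqrt(181250670009)/5009 ≈ 169.99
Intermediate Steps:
x(U, F) = -120
g(m) = 8 + m (g(m) = 3 - (-5 - m) = 3 + (5 + m) = 8 + m)
sqrt(29997 + ((g(33) - 1142) + x(1, O)/10018)) = sqrt(29997 + (((8 + 33) - 1142) - 120/10018)) = sqrt(29997 + ((41 - 1142) - 120*1/10018)) = sqrt(29997 + (-1101 - 60/5009)) = sqrt(29997 - 5514969/5009) = sqrt(144740004/5009) = 2*sqrt(181250670009)/5009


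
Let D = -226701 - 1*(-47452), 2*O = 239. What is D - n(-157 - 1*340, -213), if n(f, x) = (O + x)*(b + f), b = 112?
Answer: -430493/2 ≈ -2.1525e+5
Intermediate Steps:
O = 239/2 (O = (½)*239 = 239/2 ≈ 119.50)
n(f, x) = (112 + f)*(239/2 + x) (n(f, x) = (239/2 + x)*(112 + f) = (112 + f)*(239/2 + x))
D = -179249 (D = -226701 + 47452 = -179249)
D - n(-157 - 1*340, -213) = -179249 - (13384 + 112*(-213) + 239*(-157 - 1*340)/2 + (-157 - 1*340)*(-213)) = -179249 - (13384 - 23856 + 239*(-157 - 340)/2 + (-157 - 340)*(-213)) = -179249 - (13384 - 23856 + (239/2)*(-497) - 497*(-213)) = -179249 - (13384 - 23856 - 118783/2 + 105861) = -179249 - 1*71995/2 = -179249 - 71995/2 = -430493/2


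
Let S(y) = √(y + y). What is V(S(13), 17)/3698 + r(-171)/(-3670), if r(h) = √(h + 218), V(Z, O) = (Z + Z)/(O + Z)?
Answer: -26/486287 - √47/3670 + 17*√26/486287 ≈ -0.0017432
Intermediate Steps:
S(y) = √2*√y (S(y) = √(2*y) = √2*√y)
V(Z, O) = 2*Z/(O + Z) (V(Z, O) = (2*Z)/(O + Z) = 2*Z/(O + Z))
r(h) = √(218 + h)
V(S(13), 17)/3698 + r(-171)/(-3670) = (2*(√2*√13)/(17 + √2*√13))/3698 + √(218 - 171)/(-3670) = (2*√26/(17 + √26))*(1/3698) + √47*(-1/3670) = √26/(1849*(17 + √26)) - √47/3670 = -√47/3670 + √26/(1849*(17 + √26))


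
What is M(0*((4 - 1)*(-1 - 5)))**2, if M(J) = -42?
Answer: 1764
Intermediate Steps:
M(0*((4 - 1)*(-1 - 5)))**2 = (-42)**2 = 1764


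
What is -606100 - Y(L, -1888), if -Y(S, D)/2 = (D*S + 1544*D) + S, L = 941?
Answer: -9987578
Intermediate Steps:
Y(S, D) = -3088*D - 2*S - 2*D*S (Y(S, D) = -2*((D*S + 1544*D) + S) = -2*((1544*D + D*S) + S) = -2*(S + 1544*D + D*S) = -3088*D - 2*S - 2*D*S)
-606100 - Y(L, -1888) = -606100 - (-3088*(-1888) - 2*941 - 2*(-1888)*941) = -606100 - (5830144 - 1882 + 3553216) = -606100 - 1*9381478 = -606100 - 9381478 = -9987578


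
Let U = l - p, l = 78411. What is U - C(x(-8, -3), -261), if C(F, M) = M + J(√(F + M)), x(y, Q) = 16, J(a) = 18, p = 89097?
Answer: -10443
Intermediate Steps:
U = -10686 (U = 78411 - 1*89097 = 78411 - 89097 = -10686)
C(F, M) = 18 + M (C(F, M) = M + 18 = 18 + M)
U - C(x(-8, -3), -261) = -10686 - (18 - 261) = -10686 - 1*(-243) = -10686 + 243 = -10443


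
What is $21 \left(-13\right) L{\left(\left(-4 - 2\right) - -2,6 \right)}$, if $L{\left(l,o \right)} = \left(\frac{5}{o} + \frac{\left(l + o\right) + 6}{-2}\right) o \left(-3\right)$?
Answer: $-15561$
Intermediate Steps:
$L{\left(l,o \right)} = - 3 o \left(-3 + \frac{5}{o} - \frac{l}{2} - \frac{o}{2}\right)$ ($L{\left(l,o \right)} = \left(\frac{5}{o} + \left(6 + l + o\right) \left(- \frac{1}{2}\right)\right) o \left(-3\right) = \left(\frac{5}{o} - \left(3 + \frac{l}{2} + \frac{o}{2}\right)\right) o \left(-3\right) = \left(-3 + \frac{5}{o} - \frac{l}{2} - \frac{o}{2}\right) o \left(-3\right) = o \left(-3 + \frac{5}{o} - \frac{l}{2} - \frac{o}{2}\right) \left(-3\right) = - 3 o \left(-3 + \frac{5}{o} - \frac{l}{2} - \frac{o}{2}\right)$)
$21 \left(-13\right) L{\left(\left(-4 - 2\right) - -2,6 \right)} = 21 \left(-13\right) \left(-15 + 9 \cdot 6 + \frac{3 \cdot 6^{2}}{2} + \frac{3}{2} \left(\left(-4 - 2\right) - -2\right) 6\right) = - 273 \left(-15 + 54 + \frac{3}{2} \cdot 36 + \frac{3}{2} \left(\left(-4 - 2\right) + 2\right) 6\right) = - 273 \left(-15 + 54 + 54 + \frac{3}{2} \left(-6 + 2\right) 6\right) = - 273 \left(-15 + 54 + 54 + \frac{3}{2} \left(-4\right) 6\right) = - 273 \left(-15 + 54 + 54 - 36\right) = \left(-273\right) 57 = -15561$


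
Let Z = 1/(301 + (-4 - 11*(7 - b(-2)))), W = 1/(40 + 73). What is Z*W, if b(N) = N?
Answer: 1/22374 ≈ 4.4695e-5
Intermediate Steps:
W = 1/113 ≈ 0.0088496
Z = 1/198 (Z = 1/(301 + (-4 - 11*(7 - 1*(-2)))) = 1/(301 + (-4 - 11*(7 + 2))) = 1/(301 + (-4 - 11*9)) = 1/(301 + (-4 - 99)) = 1/(301 - 103) = 1/198 ≈ 0.0050505)
Z*W = (1/198)*(1/113) = 1/22374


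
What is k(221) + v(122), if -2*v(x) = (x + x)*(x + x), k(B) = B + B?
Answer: -29326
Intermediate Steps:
k(B) = 2*B
v(x) = -2*x² (v(x) = -(x + x)*(x + x)/2 = -2*x*2*x/2 = -2*x²)
k(221) + v(122) = 2*221 - 2*122² = 442 - 2*14884 = 442 - 29768 = -29326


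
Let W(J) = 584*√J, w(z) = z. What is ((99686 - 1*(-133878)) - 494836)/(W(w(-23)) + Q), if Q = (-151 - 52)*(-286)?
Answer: -3792232444/844643913 + 38145712*I*√23/844643913 ≈ -4.4897 + 0.21659*I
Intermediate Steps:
Q = 58058 (Q = -203*(-286) = 58058)
((99686 - 1*(-133878)) - 494836)/(W(w(-23)) + Q) = ((99686 - 1*(-133878)) - 494836)/(584*√(-23) + 58058) = ((99686 + 133878) - 494836)/(584*(I*√23) + 58058) = (233564 - 494836)/(584*I*√23 + 58058) = -261272/(58058 + 584*I*√23)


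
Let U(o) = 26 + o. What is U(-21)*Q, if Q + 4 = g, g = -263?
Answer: -1335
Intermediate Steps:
Q = -267 (Q = -4 - 263 = -267)
U(-21)*Q = (26 - 21)*(-267) = 5*(-267) = -1335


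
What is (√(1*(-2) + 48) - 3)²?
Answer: (3 - √46)² ≈ 14.306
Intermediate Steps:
(√(1*(-2) + 48) - 3)² = (√(-2 + 48) - 3)² = (√46 - 3)² = (-3 + √46)²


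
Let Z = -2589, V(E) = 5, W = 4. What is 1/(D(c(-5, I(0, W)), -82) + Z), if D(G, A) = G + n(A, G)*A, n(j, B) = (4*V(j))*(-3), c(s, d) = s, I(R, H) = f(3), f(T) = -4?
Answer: 1/2326 ≈ 0.00042992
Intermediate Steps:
I(R, H) = -4
n(j, B) = -60 (n(j, B) = (4*5)*(-3) = 20*(-3) = -60)
D(G, A) = G - 60*A
1/(D(c(-5, I(0, W)), -82) + Z) = 1/((-5 - 60*(-82)) - 2589) = 1/((-5 + 4920) - 2589) = 1/(4915 - 2589) = 1/2326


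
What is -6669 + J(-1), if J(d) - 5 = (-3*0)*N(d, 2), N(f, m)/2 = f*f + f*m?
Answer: -6664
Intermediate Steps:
N(f, m) = 2*f² + 2*f*m (N(f, m) = 2*(f*f + f*m) = 2*(f² + f*m) = 2*f² + 2*f*m)
J(d) = 5 (J(d) = 5 + (-3*0)*(2*d*(d + 2)) = 5 + 0*(2*d*(2 + d)) = 5 + 0 = 5)
-6669 + J(-1) = -6669 + 5 = -6664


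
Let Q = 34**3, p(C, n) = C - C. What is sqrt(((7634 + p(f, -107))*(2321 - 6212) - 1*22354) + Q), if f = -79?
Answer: 28*I*sqrt(37866) ≈ 5448.6*I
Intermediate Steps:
p(C, n) = 0
Q = 39304
sqrt(((7634 + p(f, -107))*(2321 - 6212) - 1*22354) + Q) = sqrt(((7634 + 0)*(2321 - 6212) - 1*22354) + 39304) = sqrt((7634*(-3891) - 22354) + 39304) = sqrt((-29703894 - 22354) + 39304) = sqrt(-29726248 + 39304) = sqrt(-29686944) = 28*I*sqrt(37866)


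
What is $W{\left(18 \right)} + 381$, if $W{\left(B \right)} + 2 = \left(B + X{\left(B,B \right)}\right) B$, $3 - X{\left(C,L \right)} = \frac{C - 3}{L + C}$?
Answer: $\frac{1499}{2} \approx 749.5$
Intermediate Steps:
$X{\left(C,L \right)} = 3 - \frac{-3 + C}{C + L}$ ($X{\left(C,L \right)} = 3 - \frac{C - 3}{L + C} = 3 - \frac{-3 + C}{C + L}$)
$W{\left(B \right)} = -2 + B \left(B + \frac{3 + 5 B}{2 B}\right)$ ($W{\left(B \right)} = -2 + \left(B + \frac{3 + 2 B + 3 B}{B + B}\right) B = -2 + \left(B + \frac{3 + 5 B}{2 B}\right) B = -2 + B \left(B + \frac{3 + 5 B}{2 B}\right)$)
$W{\left(18 \right)} + 381 = \left(- \frac{1}{2} + 18^{2} + \frac{5}{2} \cdot 18\right) + 381 = \left(- \frac{1}{2} + 324 + 45\right) + 381 = \frac{737}{2} + 381 = \frac{1499}{2}$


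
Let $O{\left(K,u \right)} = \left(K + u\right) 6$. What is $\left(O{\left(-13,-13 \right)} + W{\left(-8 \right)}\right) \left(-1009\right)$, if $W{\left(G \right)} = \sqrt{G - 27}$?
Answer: $157404 - 1009 i \sqrt{35} \approx 1.574 \cdot 10^{5} - 5969.3 i$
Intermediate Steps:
$W{\left(G \right)} = \sqrt{-27 + G}$
$O{\left(K,u \right)} = 6 K + 6 u$
$\left(O{\left(-13,-13 \right)} + W{\left(-8 \right)}\right) \left(-1009\right) = \left(\left(6 \left(-13\right) + 6 \left(-13\right)\right) + \sqrt{-27 - 8}\right) \left(-1009\right) = \left(\left(-78 - 78\right) + \sqrt{-35}\right) \left(-1009\right) = \left(-156 + i \sqrt{35}\right) \left(-1009\right) = 157404 - 1009 i \sqrt{35}$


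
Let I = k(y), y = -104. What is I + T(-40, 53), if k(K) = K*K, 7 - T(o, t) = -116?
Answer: 10939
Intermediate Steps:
T(o, t) = 123 (T(o, t) = 7 - 1*(-116) = 7 + 116 = 123)
k(K) = K²
I = 10816 (I = (-104)² = 10816)
I + T(-40, 53) = 10816 + 123 = 10939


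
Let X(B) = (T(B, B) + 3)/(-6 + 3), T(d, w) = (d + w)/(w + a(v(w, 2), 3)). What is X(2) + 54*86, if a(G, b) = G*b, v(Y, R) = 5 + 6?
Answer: 487511/105 ≈ 4643.0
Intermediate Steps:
v(Y, R) = 11
T(d, w) = (d + w)/(33 + w) (T(d, w) = (d + w)/(w + 11*3) = (d + w)/(w + 33) = (d + w)/(33 + w))
X(B) = -1 - 2*B/(3*(33 + B)) (X(B) = ((B + B)/(33 + B) + 3)/(-6 + 3) = ((2*B)/(33 + B) + 3)/(-3) = (2*B/(33 + B) + 3)*(-1/3) = (3 + 2*B/(33 + B))*(-1/3) = -1 - 2*B/(3*(33 + B)))
X(2) + 54*86 = (-99 - 5*2)/(3*(33 + 2)) + 54*86 = (1/3)*(-99 - 10)/35 + 4644 = (1/3)*(1/35)*(-109) + 4644 = -109/105 + 4644 = 487511/105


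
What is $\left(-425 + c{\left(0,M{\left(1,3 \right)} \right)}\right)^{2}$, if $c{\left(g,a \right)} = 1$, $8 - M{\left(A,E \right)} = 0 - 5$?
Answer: $179776$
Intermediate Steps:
$M{\left(A,E \right)} = 13$ ($M{\left(A,E \right)} = 8 - \left(0 - 5\right) = 8 - -5 = 8 + 5 = 13$)
$\left(-425 + c{\left(0,M{\left(1,3 \right)} \right)}\right)^{2} = \left(-425 + 1\right)^{2} = \left(-424\right)^{2} = 179776$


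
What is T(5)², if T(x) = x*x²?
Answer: 15625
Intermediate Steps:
T(x) = x³
T(5)² = (5³)² = 125² = 15625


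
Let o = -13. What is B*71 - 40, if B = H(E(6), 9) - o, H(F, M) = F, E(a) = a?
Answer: 1309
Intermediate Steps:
B = 19 (B = 6 - 1*(-13) = 6 + 13 = 19)
B*71 - 40 = 19*71 - 40 = 1349 - 40 = 1309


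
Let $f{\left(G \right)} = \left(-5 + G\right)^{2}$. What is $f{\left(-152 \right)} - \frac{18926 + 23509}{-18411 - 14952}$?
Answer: $\frac{91378558}{3707} \approx 24650.0$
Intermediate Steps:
$f{\left(-152 \right)} - \frac{18926 + 23509}{-18411 - 14952} = \left(-5 - 152\right)^{2} - \frac{18926 + 23509}{-18411 - 14952} = \left(-157\right)^{2} - \frac{42435}{-33363} = 24649 - 42435 \left(- \frac{1}{33363}\right) = 24649 - - \frac{4715}{3707} = 24649 + \frac{4715}{3707} = \frac{91378558}{3707}$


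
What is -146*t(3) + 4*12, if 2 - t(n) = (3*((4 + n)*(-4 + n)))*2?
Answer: -6376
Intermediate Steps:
t(n) = 2 - 6*(-4 + n)*(4 + n) (t(n) = 2 - 3*((4 + n)*(-4 + n))*2 = 2 - 3*((-4 + n)*(4 + n))*2 = 2 - 3*(-4 + n)*(4 + n)*2 = 2 - 6*(-4 + n)*(4 + n))
-146*t(3) + 4*12 = -146*(98 - 6*3**2) + 4*12 = -146*(98 - 6*9) + 48 = -146*(98 - 54) + 48 = -146*44 + 48 = -6424 + 48 = -6376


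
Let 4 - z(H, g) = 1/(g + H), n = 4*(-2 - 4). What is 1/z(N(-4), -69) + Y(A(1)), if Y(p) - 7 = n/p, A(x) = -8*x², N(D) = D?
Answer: 3003/293 ≈ 10.249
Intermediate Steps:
n = -24 (n = 4*(-6) = -24)
z(H, g) = 4 - 1/(H + g) (z(H, g) = 4 - 1/(g + H) = 4 - 1/(H + g))
Y(p) = 7 - 24/p
1/z(N(-4), -69) + Y(A(1)) = 1/((-1 + 4*(-4) + 4*(-69))/(-4 - 69)) + (7 - 24/((-8*1²))) = 1/((-1 - 16 - 276)/(-73)) + (7 - 24/((-8*1))) = 1/(-1/73*(-293)) + (7 - 24/(-8)) = 1/(293/73) + (7 - 24*(-⅛)) = 73/293 + (7 + 3) = 73/293 + 10 = 3003/293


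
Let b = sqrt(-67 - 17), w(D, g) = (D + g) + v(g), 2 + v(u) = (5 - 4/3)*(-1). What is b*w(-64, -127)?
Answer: -1180*I*sqrt(21)/3 ≈ -1802.5*I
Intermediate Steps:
v(u) = -17/3 (v(u) = -2 + (5 - 4/3)*(-1) = -2 + (11/3)*(-1) = -2 - 11/3 = -17/3)
w(D, g) = -17/3 + D + g (w(D, g) = (D + g) - 17/3 = -17/3 + D + g)
b = 2*I*sqrt(21) (b = sqrt(-84) = 2*I*sqrt(21) ≈ 9.1651*I)
b*w(-64, -127) = (2*I*sqrt(21))*(-17/3 - 64 - 127) = (2*I*sqrt(21))*(-590/3) = -1180*I*sqrt(21)/3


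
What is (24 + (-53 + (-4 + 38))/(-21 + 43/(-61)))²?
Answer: 1084714225/1752976 ≈ 618.78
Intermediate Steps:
(24 + (-53 + (-4 + 38))/(-21 + 43/(-61)))² = (24 + (-53 + 34)/(-21 + 43*(-1/61)))² = (24 - 19/(-21 - 43/61))² = (24 - 19/(-1324/61))² = (24 - 19*(-61/1324))² = (24 + 1159/1324)² = (32935/1324)² = 1084714225/1752976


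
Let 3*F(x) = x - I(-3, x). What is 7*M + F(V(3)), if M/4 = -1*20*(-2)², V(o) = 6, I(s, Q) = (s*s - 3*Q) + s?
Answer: -2234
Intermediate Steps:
I(s, Q) = s + s² - 3*Q (I(s, Q) = (s² - 3*Q) + s = s + s² - 3*Q)
F(x) = -2 + 4*x/3 (F(x) = (x - (-3 + (-3)² - 3*x))/3 = (x - (-3 + 9 - 3*x))/3 = (x - (6 - 3*x))/3 = (x + (-6 + 3*x))/3 = (-6 + 4*x)/3 = -2 + 4*x/3)
M = -320 (M = 4*(-1*20*(-2)²) = 4*(-20*4) = 4*(-80) = -320)
7*M + F(V(3)) = 7*(-320) + (-2 + (4/3)*6) = -2240 + (-2 + 8) = -2240 + 6 = -2234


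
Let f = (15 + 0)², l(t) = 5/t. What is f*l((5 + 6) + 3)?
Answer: 1125/14 ≈ 80.357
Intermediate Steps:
f = 225 (f = 15² = 225)
f*l((5 + 6) + 3) = 225*(5/((5 + 6) + 3)) = 225*(5/(11 + 3)) = 225*(5/14) = 1125/14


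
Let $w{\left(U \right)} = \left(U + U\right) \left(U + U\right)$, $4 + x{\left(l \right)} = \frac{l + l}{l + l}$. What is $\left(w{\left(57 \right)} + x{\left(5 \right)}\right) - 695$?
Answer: $12298$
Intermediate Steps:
$x{\left(l \right)} = -3$ ($x{\left(l \right)} = -4 + \frac{l + l}{l + l} = -4 + \frac{2 l}{2 l} = -4 + 2 l \frac{1}{2 l} = -4 + 1 = -3$)
$w{\left(U \right)} = 4 U^{2}$ ($w{\left(U \right)} = 2 U 2 U = 4 U^{2}$)
$\left(w{\left(57 \right)} + x{\left(5 \right)}\right) - 695 = \left(4 \cdot 57^{2} - 3\right) - 695 = \left(4 \cdot 3249 - 3\right) - 695 = \left(12996 - 3\right) - 695 = 12993 - 695 = 12298$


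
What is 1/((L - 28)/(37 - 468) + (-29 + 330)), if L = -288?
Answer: 431/130047 ≈ 0.0033142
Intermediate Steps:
1/((L - 28)/(37 - 468) + (-29 + 330)) = 1/((-288 - 28)/(37 - 468) + (-29 + 330)) = 1/(-316/(-431) + 301) = 1/(-316*(-1/431) + 301) = 1/(316/431 + 301) = 1/(130047/431) = 431/130047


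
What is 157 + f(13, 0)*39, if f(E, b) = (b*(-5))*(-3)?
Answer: 157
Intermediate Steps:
f(E, b) = 15*b (f(E, b) = -5*b*(-3) = 15*b)
157 + f(13, 0)*39 = 157 + (15*0)*39 = 157 + 0*39 = 157 + 0 = 157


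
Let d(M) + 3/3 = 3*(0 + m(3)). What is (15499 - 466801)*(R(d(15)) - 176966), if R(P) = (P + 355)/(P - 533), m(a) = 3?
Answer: 13976448810642/175 ≈ 7.9865e+10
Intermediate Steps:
d(M) = 8 (d(M) = -1 + 3*(0 + 3) = -1 + 3*3 = -1 + 9 = 8)
R(P) = (355 + P)/(-533 + P)
(15499 - 466801)*(R(d(15)) - 176966) = (15499 - 466801)*((355 + 8)/(-533 + 8) - 176966) = -451302*(363/(-525) - 176966) = -451302*(-1/525*363 - 176966) = -451302*(-121/175 - 176966) = -451302*(-30969171/175) = 13976448810642/175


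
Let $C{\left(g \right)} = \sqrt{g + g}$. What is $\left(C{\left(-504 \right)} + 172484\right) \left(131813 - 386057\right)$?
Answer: $-43853022096 - 3050928 i \sqrt{7} \approx -4.3853 \cdot 10^{10} - 8.072 \cdot 10^{6} i$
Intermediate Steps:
$C{\left(g \right)} = \sqrt{2} \sqrt{g}$ ($C{\left(g \right)} = \sqrt{2 g} = \sqrt{2} \sqrt{g}$)
$\left(C{\left(-504 \right)} + 172484\right) \left(131813 - 386057\right) = \left(\sqrt{2} \sqrt{-504} + 172484\right) \left(131813 - 386057\right) = \left(\sqrt{2} \cdot 6 i \sqrt{14} + 172484\right) \left(-254244\right) = \left(12 i \sqrt{7} + 172484\right) \left(-254244\right) = \left(172484 + 12 i \sqrt{7}\right) \left(-254244\right) = -43853022096 - 3050928 i \sqrt{7}$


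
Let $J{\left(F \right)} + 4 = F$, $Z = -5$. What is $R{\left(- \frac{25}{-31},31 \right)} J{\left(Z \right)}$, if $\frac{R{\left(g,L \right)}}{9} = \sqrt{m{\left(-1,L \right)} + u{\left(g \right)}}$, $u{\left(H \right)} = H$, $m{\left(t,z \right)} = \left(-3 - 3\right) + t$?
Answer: $- \frac{648 i \sqrt{93}}{31} \approx - 201.58 i$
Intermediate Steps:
$m{\left(t,z \right)} = -6 + t$
$J{\left(F \right)} = -4 + F$
$R{\left(g,L \right)} = 9 \sqrt{-7 + g}$ ($R{\left(g,L \right)} = 9 \sqrt{\left(-6 - 1\right) + g} = 9 \sqrt{-7 + g}$)
$R{\left(- \frac{25}{-31},31 \right)} J{\left(Z \right)} = 9 \sqrt{-7 - \frac{25}{-31}} \left(-4 - 5\right) = 9 \sqrt{-7 - - \frac{25}{31}} \left(-9\right) = 9 \sqrt{-7 + \frac{25}{31}} \left(-9\right) = 9 \sqrt{- \frac{192}{31}} \left(-9\right) = 9 \frac{8 i \sqrt{93}}{31} \left(-9\right) = \frac{72 i \sqrt{93}}{31} \left(-9\right) = - \frac{648 i \sqrt{93}}{31}$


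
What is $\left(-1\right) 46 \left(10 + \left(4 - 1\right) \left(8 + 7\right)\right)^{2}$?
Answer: $-139150$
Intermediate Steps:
$\left(-1\right) 46 \left(10 + \left(4 - 1\right) \left(8 + 7\right)\right)^{2} = - 46 \left(10 + 3 \cdot 15\right)^{2} = - 46 \left(10 + 45\right)^{2} = - 46 \cdot 55^{2} = \left(-46\right) 3025 = -139150$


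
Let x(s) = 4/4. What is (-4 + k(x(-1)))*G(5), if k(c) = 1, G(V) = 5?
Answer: -15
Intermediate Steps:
x(s) = 1 (x(s) = 4*(¼) = 1)
(-4 + k(x(-1)))*G(5) = (-4 + 1)*5 = -3*5 = -15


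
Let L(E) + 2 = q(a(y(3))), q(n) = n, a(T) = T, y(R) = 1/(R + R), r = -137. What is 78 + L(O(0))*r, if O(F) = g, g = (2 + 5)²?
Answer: 1975/6 ≈ 329.17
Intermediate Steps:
y(R) = 1/(2*R)
g = 49 (g = 7² = 49)
O(F) = 49
L(E) = -11/6 (L(E) = -2 + (½)/3 = -2 + (½)*(⅓) = -2 + ⅙ = -11/6)
78 + L(O(0))*r = 78 - 11/6*(-137) = 78 + 1507/6 = 1975/6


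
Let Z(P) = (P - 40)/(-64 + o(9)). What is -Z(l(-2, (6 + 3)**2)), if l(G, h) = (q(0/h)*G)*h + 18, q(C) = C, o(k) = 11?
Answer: -22/53 ≈ -0.41509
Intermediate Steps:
l(G, h) = 18 (l(G, h) = ((0/h)*G)*h + 18 = (0*G)*h + 18 = 0*h + 18 = 0 + 18 = 18)
Z(P) = 40/53 - P/53 (Z(P) = (P - 40)/(-64 + 11) = (-40 + P)/(-53) = (-40 + P)*(-1/53) = 40/53 - P/53)
-Z(l(-2, (6 + 3)**2)) = -(40/53 - 1/53*18) = -(40/53 - 18/53) = -1*22/53 = -22/53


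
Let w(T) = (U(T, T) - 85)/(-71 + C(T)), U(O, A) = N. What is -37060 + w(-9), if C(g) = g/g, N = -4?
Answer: -2594111/70 ≈ -37059.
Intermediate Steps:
U(O, A) = -4
C(g) = 1
w(T) = 89/70 (w(T) = (-4 - 85)/(-71 + 1) = -89/(-70) = -89*(-1/70) = 89/70)
-37060 + w(-9) = -37060 + 89/70 = -2594111/70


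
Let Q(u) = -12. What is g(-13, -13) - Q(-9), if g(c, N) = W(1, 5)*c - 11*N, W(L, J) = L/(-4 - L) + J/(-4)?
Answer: 3477/20 ≈ 173.85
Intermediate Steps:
W(L, J) = -J/4 + L/(-4 - L) (W(L, J) = L/(-4 - L) + J*(-¼) = L/(-4 - L) - J/4 = -J/4 + L/(-4 - L))
g(c, N) = -11*N - 29*c/20 (g(c, N) = ((-1*5 - 1*1 - ¼*5*1)/(4 + 1))*c - 11*N = ((-5 - 1 - 5/4)/5)*c - 11*N = ((⅕)*(-29/4))*c - 11*N = -29*c/20 - 11*N = -11*N - 29*c/20)
g(-13, -13) - Q(-9) = (-11*(-13) - 29/20*(-13)) - 1*(-12) = (143 + 377/20) + 12 = 3237/20 + 12 = 3477/20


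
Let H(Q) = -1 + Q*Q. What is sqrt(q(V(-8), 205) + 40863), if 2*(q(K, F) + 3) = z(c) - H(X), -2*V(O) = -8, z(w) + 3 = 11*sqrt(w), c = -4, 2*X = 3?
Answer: sqrt(653726 + 176*I)/4 ≈ 202.13 + 0.02721*I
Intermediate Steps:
X = 3/2 (X = (1/2)*3 = 3/2 ≈ 1.5000)
H(Q) = -1 + Q**2
z(w) = -3 + 11*sqrt(w)
V(O) = 4 (V(O) = -1/2*(-8) = 4)
q(K, F) = -41/8 + 11*I (q(K, F) = -3 + ((-3 + 11*sqrt(-4)) - (-1 + (3/2)**2))/2 = -3 + ((-3 + 11*(2*I)) - (-1 + 9/4))/2 = -3 + ((-3 + 22*I) - 1*5/4)/2 = -3 + ((-3 + 22*I) - 5/4)/2 = -3 + (-17/4 + 22*I)/2 = -3 + (-17/8 + 11*I) = -41/8 + 11*I)
sqrt(q(V(-8), 205) + 40863) = sqrt((-41/8 + 11*I) + 40863) = sqrt(326863/8 + 11*I)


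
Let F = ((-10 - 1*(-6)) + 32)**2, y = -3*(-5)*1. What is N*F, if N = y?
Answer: 11760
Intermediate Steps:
y = 15 (y = 15*1 = 15)
N = 15
F = 784 (F = ((-10 + 6) + 32)**2 = (-4 + 32)**2 = 28**2 = 784)
N*F = 15*784 = 11760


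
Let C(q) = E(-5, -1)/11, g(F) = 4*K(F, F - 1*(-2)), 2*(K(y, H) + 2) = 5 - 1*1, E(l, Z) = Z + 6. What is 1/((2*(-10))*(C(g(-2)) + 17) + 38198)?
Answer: 11/416338 ≈ 2.6421e-5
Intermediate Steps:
E(l, Z) = 6 + Z
K(y, H) = 0 (K(y, H) = -2 + (5 - 1*1)/2 = -2 + (5 - 1)/2 = -2 + (1/2)*4 = -2 + 2 = 0)
g(F) = 0 (g(F) = 4*0 = 0)
C(q) = 5/11 (C(q) = (6 - 1)/11 = 5*(1/11) = 5/11)
1/((2*(-10))*(C(g(-2)) + 17) + 38198) = 1/((2*(-10))*(5/11 + 17) + 38198) = 1/(-20*192/11 + 38198) = 1/(-3840/11 + 38198) = 1/(416338/11) = 11/416338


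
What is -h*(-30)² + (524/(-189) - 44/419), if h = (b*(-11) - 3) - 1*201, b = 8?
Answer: 20811166928/79191 ≈ 2.6280e+5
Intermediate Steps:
h = -292 (h = (8*(-11) - 3) - 1*201 = (-88 - 3) - 201 = -91 - 201 = -292)
-h*(-30)² + (524/(-189) - 44/419) = -1*(-292)*(-30)² + (524/(-189) - 44/419) = 292*900 + (524*(-1/189) - 44*1/419) = 262800 + (-524/189 - 44/419) = 262800 - 227872/79191 = 20811166928/79191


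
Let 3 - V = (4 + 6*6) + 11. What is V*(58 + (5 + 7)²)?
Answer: -9696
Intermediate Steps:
V = -48 (V = 3 - ((4 + 6*6) + 11) = 3 - ((4 + 36) + 11) = 3 - (40 + 11) = 3 - 1*51 = 3 - 51 = -48)
V*(58 + (5 + 7)²) = -48*(58 + (5 + 7)²) = -48*(58 + 12²) = -48*(58 + 144) = -48*202 = -9696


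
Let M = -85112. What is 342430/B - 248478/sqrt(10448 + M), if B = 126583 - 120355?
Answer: 171215/3114 + 41413*I*sqrt(2074)/2074 ≈ 54.982 + 909.35*I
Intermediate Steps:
B = 6228
342430/B - 248478/sqrt(10448 + M) = 342430/6228 - 248478/sqrt(10448 - 85112) = 342430*(1/6228) - 248478*(-I*sqrt(2074)/12444) = 171215/3114 - 248478*(-I*sqrt(2074)/12444) = 171215/3114 - (-41413)*I*sqrt(2074)/2074 = 171215/3114 + 41413*I*sqrt(2074)/2074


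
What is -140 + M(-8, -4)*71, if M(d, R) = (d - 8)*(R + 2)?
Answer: 2132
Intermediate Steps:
M(d, R) = (-8 + d)*(2 + R)
-140 + M(-8, -4)*71 = -140 + (-16 - 8*(-4) + 2*(-8) - 4*(-8))*71 = -140 + (-16 + 32 - 16 + 32)*71 = -140 + 32*71 = -140 + 2272 = 2132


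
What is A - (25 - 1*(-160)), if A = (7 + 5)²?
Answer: -41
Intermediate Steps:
A = 144 (A = 12² = 144)
A - (25 - 1*(-160)) = 144 - (25 - 1*(-160)) = 144 - (25 + 160) = 144 - 1*185 = 144 - 185 = -41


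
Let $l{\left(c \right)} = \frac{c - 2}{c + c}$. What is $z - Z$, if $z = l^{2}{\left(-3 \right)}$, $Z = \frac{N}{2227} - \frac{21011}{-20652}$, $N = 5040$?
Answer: $- \frac{89204014}{34494003} \approx -2.5861$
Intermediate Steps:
$l{\left(c \right)} = \frac{-2 + c}{2 c}$
$Z = \frac{150877577}{45992004}$ ($Z = \frac{5040}{2227} - \frac{21011}{-20652} = 5040 \cdot \frac{1}{2227} - - \frac{21011}{20652} = \frac{5040}{2227} + \frac{21011}{20652} = \frac{150877577}{45992004} \approx 3.2805$)
$z = \frac{25}{36}$ ($z = \left(\frac{-2 - 3}{2 \left(-3\right)}\right)^{2} = \left(\frac{1}{2} \left(- \frac{1}{3}\right) \left(-5\right)\right)^{2} = \left(\frac{5}{6}\right)^{2} = \frac{25}{36} \approx 0.69444$)
$z - Z = \frac{25}{36} - \frac{150877577}{45992004} = - \frac{89204014}{34494003}$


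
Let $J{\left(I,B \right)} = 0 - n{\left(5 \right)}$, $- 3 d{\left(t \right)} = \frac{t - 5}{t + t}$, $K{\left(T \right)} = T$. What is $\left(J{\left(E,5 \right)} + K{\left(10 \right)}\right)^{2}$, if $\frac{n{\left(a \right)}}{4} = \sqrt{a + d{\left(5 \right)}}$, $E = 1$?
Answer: $180 - 80 \sqrt{5} \approx 1.1146$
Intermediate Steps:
$d{\left(t \right)} = - \frac{-5 + t}{6 t}$ ($d{\left(t \right)} = - \frac{\left(t - 5\right) \frac{1}{t + t}}{3} = - \frac{\left(-5 + t\right) \frac{1}{2 t}}{3} = - \frac{\frac{1}{2} \frac{1}{t} \left(-5 + t\right)}{3} = - \frac{-5 + t}{6 t}$)
$n{\left(a \right)} = 4 \sqrt{a}$ ($n{\left(a \right)} = 4 \sqrt{a + \frac{5 - 5}{6 \cdot 5}} = 4 \sqrt{a + \frac{1}{6} \cdot \frac{1}{5} \left(5 - 5\right)} = 4 \sqrt{a + \frac{1}{6} \cdot \frac{1}{5} \cdot 0} = 4 \sqrt{a + 0} = 4 \sqrt{a}$)
$J{\left(I,B \right)} = - 4 \sqrt{5}$ ($J{\left(I,B \right)} = 0 - 4 \sqrt{5} = - 4 \sqrt{5}$)
$\left(J{\left(E,5 \right)} + K{\left(10 \right)}\right)^{2} = \left(- 4 \sqrt{5} + 10\right)^{2} = \left(10 - 4 \sqrt{5}\right)^{2}$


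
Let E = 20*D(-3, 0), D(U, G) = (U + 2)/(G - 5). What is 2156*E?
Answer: 8624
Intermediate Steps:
D(U, G) = (2 + U)/(-5 + G)
E = 4 (E = 20*((2 - 3)/(-5 + 0)) = 20*(-1/(-5)) = 20*(-⅕*(-1)) = 20*(⅕) = 4)
2156*E = 2156*4 = 8624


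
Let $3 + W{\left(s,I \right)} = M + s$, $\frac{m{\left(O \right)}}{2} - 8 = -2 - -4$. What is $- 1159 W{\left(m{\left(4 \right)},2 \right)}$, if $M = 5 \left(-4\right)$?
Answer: $3477$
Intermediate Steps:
$M = -20$
$m{\left(O \right)} = 20$ ($m{\left(O \right)} = 16 + 2 \left(-2 - -4\right) = 16 + 2 \left(-2 + 4\right) = 16 + 2 \cdot 2 = 16 + 4 = 20$)
$W{\left(s,I \right)} = -23 + s$ ($W{\left(s,I \right)} = -3 + \left(-20 + s\right) = -23 + s$)
$- 1159 W{\left(m{\left(4 \right)},2 \right)} = - 1159 \left(-23 + 20\right) = \left(-1159\right) \left(-3\right) = 3477$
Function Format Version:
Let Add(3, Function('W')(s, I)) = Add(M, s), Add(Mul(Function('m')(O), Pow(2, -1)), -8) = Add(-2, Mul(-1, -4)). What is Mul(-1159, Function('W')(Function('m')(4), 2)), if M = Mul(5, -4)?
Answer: 3477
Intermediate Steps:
M = -20
Function('m')(O) = 20 (Function('m')(O) = Add(16, Mul(2, Add(-2, Mul(-1, -4)))) = Add(16, Mul(2, Add(-2, 4))) = Add(16, Mul(2, 2)) = Add(16, 4) = 20)
Function('W')(s, I) = Add(-23, s) (Function('W')(s, I) = Add(-3, Add(-20, s)) = Add(-23, s))
Mul(-1159, Function('W')(Function('m')(4), 2)) = Mul(-1159, Add(-23, 20)) = Mul(-1159, -3) = 3477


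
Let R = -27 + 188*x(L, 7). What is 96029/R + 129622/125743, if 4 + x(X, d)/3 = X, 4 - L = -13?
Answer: 13021863257/918552615 ≈ 14.176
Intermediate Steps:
L = 17 (L = 4 - 1*(-13) = 4 + 13 = 17)
x(X, d) = -12 + 3*X
R = 7305 (R = -27 + 188*(-12 + 3*17) = -27 + 188*(-12 + 51) = -27 + 188*39 = -27 + 7332 = 7305)
96029/R + 129622/125743 = 96029/7305 + 129622/125743 = 13021863257/918552615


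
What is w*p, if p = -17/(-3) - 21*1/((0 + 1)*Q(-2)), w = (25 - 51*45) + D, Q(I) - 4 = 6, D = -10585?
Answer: -91699/2 ≈ -45850.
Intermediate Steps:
Q(I) = 10 (Q(I) = 4 + 6 = 10)
w = -12855 (w = (25 - 51*45) - 10585 = (25 - 2295) - 10585 = -2270 - 10585 = -12855)
p = 107/30 (p = -17/(-3) - 21*1/(10*(0 + 1)) = -17*(-⅓) - 21/(10*1) = 17/3 - 21/10 = 107/30 ≈ 3.5667)
w*p = -12855*107/30 = -91699/2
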